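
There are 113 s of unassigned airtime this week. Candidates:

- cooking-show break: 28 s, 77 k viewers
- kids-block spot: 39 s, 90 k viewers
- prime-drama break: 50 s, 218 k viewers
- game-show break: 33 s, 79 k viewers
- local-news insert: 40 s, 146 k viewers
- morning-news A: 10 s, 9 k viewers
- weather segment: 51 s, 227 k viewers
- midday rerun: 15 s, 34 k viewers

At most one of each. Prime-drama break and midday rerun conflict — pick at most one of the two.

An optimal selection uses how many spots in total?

Best achievable expected reach is 454.
One optimal bundle: prime-drama break + morning-news A + weather segment (111 s).
All optima have 3 spots.

3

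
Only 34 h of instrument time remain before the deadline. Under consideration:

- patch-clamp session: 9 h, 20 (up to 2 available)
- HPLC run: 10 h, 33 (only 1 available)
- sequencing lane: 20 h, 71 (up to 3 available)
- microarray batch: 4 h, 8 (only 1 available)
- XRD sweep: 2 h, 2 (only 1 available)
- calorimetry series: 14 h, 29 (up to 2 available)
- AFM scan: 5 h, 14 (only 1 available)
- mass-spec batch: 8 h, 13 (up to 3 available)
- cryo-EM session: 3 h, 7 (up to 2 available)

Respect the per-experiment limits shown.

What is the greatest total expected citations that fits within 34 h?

112

The ratio heuristic lands on HPLC run + sequencing lane + cryo-EM session (111) but leaves 1 h idle.
The 3 h tied up in cryo-EM session is better spent on microarray batch — total rises to 112 (34 h).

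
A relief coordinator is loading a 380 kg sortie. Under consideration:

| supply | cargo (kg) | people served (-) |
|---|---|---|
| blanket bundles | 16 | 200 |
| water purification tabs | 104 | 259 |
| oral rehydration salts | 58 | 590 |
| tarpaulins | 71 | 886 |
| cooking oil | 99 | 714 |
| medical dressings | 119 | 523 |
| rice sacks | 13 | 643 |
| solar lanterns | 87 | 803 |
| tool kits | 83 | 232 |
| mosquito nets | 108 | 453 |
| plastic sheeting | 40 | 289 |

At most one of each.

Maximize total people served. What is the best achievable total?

A density-first pass picks blanket bundles + oral rehydration salts + tarpaulins + rice sacks + solar lanterns + tool kits + plastic sheeting — 3643 at 368 kg.
The 99 kg tied up in blanket bundles and tool kits is better spent on cooking oil — total rises to 3925 (368 kg).
No other feasible combination exceeds 3925.

3925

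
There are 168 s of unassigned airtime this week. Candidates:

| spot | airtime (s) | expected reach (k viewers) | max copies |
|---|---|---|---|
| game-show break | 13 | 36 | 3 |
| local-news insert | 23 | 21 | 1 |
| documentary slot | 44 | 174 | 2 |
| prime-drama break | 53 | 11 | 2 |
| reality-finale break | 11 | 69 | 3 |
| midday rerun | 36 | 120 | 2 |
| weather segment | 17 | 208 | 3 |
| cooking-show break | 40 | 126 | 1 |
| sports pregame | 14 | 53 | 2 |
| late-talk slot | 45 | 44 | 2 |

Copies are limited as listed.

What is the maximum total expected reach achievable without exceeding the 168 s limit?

Taking the top-ratio spots first gives documentary slot + 3×reality-finale break + 3×weather segment + 2×sports pregame for 1111 (156 s).
Replace 2×sports pregame with cooking-show break: the trade gains 20 net, giving 1131 at 168 s.
That's the maximum — no swap from here does better than 1131.

1131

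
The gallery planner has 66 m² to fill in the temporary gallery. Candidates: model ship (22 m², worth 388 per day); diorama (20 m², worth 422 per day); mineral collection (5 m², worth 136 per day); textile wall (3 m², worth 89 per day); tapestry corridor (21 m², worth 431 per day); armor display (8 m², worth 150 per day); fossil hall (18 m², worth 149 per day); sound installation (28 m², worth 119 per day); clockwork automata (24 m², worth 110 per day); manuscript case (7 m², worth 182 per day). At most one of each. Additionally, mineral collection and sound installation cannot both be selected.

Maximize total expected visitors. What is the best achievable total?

By expected visitors per m²: textile wall 29.67, mineral collection 27.20, manuscript case 26.00, diorama 21.10 lead.
The ratio ordering already packs tightly: diorama + mineral collection + textile wall + tapestry corridor + armor display + manuscript case, 64 m², 1410.
The closest alternative, model ship + mineral collection + textile wall + tapestry corridor + armor display + manuscript case, reaches only 1376.

1410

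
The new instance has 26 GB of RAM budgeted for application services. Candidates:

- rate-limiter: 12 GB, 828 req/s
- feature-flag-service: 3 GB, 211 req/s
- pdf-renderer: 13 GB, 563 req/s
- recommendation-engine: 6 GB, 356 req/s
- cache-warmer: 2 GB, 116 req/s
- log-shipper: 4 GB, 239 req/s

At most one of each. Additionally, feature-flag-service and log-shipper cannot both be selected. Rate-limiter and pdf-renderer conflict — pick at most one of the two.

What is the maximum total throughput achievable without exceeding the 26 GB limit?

Taking rate-limiter + recommendation-engine + cache-warmer + log-shipper: 24 GB used, 1539 in throughput.

1539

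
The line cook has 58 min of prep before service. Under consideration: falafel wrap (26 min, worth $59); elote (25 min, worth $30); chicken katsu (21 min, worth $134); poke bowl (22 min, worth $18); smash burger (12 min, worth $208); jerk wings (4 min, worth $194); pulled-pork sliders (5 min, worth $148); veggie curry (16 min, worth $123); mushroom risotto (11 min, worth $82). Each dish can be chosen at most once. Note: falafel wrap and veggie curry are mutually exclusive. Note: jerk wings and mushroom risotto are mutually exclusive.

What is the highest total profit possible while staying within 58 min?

807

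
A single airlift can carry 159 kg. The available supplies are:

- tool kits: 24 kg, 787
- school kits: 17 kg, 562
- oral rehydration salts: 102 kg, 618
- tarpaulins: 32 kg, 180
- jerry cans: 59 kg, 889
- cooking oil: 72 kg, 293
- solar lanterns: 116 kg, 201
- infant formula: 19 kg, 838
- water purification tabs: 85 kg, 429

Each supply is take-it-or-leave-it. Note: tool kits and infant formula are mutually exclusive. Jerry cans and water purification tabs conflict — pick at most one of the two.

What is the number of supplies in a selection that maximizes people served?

4

Best achievable people served is 2469.
school kits + tarpaulins + jerry cans + infant formula hits 2469 at 127 kg.
Every optimal selection uses 4 supplies.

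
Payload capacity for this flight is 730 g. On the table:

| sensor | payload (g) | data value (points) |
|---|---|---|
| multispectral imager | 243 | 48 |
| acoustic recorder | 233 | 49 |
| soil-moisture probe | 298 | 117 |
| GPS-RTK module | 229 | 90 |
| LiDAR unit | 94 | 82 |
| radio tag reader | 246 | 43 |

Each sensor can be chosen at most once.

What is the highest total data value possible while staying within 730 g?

289

By data value per g: LiDAR unit 0.87, GPS-RTK module 0.39, soil-moisture probe 0.39, acoustic recorder 0.21 lead.
Soil-moisture probe + GPS-RTK module + LiDAR unit uses 621 of the 730 g and totals 289.
No other feasible combination exceeds 289.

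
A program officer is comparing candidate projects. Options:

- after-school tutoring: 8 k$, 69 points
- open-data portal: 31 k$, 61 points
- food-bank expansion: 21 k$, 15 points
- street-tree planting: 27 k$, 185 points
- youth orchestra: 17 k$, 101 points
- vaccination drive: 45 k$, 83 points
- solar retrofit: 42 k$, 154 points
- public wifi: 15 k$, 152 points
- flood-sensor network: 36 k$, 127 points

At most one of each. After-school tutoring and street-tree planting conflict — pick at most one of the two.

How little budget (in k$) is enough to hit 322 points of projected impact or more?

Need the lightest bundle worth ≥ 322.
Taking after-school tutoring + youth orchestra + public wifi gives 322 (≥ 322) for 40 k$.
Below 40 k$ the best achievable stays under 322.

40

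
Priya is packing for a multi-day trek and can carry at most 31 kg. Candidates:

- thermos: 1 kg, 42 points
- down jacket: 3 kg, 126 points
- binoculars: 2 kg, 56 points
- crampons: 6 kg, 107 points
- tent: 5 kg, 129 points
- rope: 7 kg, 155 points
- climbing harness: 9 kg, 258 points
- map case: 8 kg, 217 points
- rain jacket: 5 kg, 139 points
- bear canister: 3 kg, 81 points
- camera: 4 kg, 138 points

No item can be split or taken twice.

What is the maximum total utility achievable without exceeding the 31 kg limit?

934

By utility per kg: thermos 42.00, down jacket 42.00, camera 34.50, climbing harness 28.67 lead.
The ratio heuristic lands on thermos + down jacket + binoculars + climbing harness + rain jacket + bear canister + camera (840) but leaves 4 kg idle.
Replace thermos and bear canister with map case: the trade gains 94 net, giving 934 at 31 kg.
Runner-up thermos + down jacket + binoculars + tent + map case + rain jacket + bear canister + camera tops out at 928.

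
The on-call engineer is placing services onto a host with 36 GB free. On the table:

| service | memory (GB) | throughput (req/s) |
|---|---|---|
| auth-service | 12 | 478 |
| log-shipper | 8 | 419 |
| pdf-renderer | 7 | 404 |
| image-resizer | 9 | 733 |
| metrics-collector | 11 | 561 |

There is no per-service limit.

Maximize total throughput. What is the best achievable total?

2932

Best packing: 4×image-resizer — 36 GB, 2932 total.
Nothing else within 36 GB beats 2932.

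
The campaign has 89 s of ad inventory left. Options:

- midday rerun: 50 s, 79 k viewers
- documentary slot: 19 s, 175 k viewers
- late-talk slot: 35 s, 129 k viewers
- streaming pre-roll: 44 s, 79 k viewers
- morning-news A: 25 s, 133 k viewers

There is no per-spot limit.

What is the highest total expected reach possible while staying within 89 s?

Best packing: 4×documentary slot — 76 s, 700 total.

700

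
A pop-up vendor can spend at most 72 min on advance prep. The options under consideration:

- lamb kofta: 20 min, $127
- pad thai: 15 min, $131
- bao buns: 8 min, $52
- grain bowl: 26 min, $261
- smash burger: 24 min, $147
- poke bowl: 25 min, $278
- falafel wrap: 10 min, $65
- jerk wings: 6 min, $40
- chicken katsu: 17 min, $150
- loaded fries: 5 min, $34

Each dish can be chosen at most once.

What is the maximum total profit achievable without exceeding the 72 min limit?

710

A density-first pass picks grain bowl + poke bowl + chicken katsu — 689 at 68 min.
Replace chicken katsu with pad thai + jerk wings: the trade gains 21 net, giving 710 at 72 min.
The closest alternative, pad thai + grain bowl + poke bowl + loaded fries, reaches only 704.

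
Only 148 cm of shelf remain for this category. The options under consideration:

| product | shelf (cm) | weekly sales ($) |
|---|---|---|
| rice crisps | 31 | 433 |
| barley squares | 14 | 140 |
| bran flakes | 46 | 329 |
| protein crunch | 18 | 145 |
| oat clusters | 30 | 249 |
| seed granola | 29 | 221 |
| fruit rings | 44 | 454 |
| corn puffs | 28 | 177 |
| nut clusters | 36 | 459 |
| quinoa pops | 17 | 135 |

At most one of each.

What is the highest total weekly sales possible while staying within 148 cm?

1631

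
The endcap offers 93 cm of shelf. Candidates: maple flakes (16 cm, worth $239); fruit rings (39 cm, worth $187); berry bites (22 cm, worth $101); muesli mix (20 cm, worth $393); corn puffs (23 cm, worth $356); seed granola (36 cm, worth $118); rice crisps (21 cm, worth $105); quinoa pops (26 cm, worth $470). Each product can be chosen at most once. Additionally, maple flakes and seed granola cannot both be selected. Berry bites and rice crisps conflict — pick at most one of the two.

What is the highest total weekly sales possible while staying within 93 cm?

1458

Ranking by ratio (weekly sales/cm): muesli mix 19.65, quinoa pops 18.08, corn puffs 15.48.
Maple flakes + muesli mix + corn puffs + quinoa pops uses 85 of the 93 cm and totals 1458.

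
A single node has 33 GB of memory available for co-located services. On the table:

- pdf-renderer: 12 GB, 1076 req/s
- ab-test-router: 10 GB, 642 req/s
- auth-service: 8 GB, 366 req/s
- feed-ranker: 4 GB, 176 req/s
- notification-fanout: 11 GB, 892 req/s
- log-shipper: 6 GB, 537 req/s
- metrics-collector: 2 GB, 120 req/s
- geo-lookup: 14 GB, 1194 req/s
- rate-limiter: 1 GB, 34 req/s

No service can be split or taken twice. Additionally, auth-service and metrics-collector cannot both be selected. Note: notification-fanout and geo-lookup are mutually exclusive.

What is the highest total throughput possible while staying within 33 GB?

2841

Ranking by ratio (throughput/GB): pdf-renderer 89.67, log-shipper 89.50, geo-lookup 85.29.
Taking pdf-renderer + log-shipper + geo-lookup + rate-limiter: 33 GB used, 2841 in throughput.
The closest alternative, pdf-renderer + log-shipper + geo-lookup, reaches only 2807.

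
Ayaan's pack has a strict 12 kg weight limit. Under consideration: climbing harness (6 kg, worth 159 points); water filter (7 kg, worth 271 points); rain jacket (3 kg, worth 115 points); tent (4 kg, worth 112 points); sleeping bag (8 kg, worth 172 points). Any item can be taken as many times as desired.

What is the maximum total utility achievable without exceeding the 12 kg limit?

460

By utility per kg: water filter 38.71, rain jacket 38.33, tent 28.00, climbing harness 26.50 lead.
Taking the top-ratio items first gives water filter + rain jacket for 386 (10 kg).
Replace water filter with 3×rain jacket: the trade gains 74 net, giving 460 at 12 kg.
No other feasible combination exceeds 460.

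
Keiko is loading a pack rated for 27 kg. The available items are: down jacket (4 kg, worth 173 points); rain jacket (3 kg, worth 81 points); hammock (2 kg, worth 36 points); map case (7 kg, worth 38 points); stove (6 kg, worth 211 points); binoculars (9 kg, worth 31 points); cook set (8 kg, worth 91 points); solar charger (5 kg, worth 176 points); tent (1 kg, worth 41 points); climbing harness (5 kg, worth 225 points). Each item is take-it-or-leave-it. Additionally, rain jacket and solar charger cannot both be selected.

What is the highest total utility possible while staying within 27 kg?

862

By utility per kg: climbing harness 45.00, down jacket 43.25, tent 41.00, solar charger 35.20 lead.
Taking down jacket + hammock + stove + solar charger + tent + climbing harness: 23 kg used, 862 in utility.
No other feasible combination exceeds 862.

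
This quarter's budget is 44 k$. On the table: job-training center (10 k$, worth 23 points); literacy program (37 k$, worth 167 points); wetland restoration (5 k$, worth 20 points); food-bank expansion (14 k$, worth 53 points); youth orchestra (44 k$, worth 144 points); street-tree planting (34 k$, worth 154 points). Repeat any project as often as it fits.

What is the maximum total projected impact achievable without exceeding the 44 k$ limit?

194

By projected impact per k$: street-tree planting 4.53, literacy program 4.51, wetland restoration 4.00, food-bank expansion 3.79 lead.
Best packing: 2×wetland restoration + street-tree planting — 44 k$, 194 total.
Every other selection either busts 44 k$ or fails to beat 194.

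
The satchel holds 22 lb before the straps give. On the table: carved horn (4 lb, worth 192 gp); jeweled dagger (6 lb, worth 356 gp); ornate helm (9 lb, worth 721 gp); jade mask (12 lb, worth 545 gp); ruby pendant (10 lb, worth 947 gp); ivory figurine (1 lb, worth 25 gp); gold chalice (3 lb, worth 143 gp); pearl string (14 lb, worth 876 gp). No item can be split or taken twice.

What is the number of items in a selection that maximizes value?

3

Optimal total is 1811.
ornate helm + ruby pendant + gold chalice hits 1811 at 22 lb.
Every optimal selection uses 3 items.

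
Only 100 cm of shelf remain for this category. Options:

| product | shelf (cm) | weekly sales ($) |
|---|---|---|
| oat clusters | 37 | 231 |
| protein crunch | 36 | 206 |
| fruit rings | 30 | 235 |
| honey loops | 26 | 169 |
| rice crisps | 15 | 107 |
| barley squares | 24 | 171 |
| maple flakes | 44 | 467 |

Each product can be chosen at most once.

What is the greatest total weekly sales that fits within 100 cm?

873

The ratio heuristic lands on fruit rings + rice crisps + maple flakes (809) but leaves 11 cm idle.
Dropping rice crisps frees 15 cm; slotting in barley squares (24 cm) lifts the total to 873 at 98 cm.
An exhaustive check of the 128 subsets confirms 873.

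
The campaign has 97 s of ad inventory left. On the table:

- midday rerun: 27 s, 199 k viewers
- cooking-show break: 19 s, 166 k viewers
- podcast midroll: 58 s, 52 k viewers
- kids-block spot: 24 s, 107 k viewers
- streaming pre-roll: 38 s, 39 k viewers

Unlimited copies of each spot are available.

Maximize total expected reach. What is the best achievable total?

830

The ratio ordering already packs tightly: 5×cooking-show break, 95 s, 830.
Every other selection either busts 97 s or fails to beat 830.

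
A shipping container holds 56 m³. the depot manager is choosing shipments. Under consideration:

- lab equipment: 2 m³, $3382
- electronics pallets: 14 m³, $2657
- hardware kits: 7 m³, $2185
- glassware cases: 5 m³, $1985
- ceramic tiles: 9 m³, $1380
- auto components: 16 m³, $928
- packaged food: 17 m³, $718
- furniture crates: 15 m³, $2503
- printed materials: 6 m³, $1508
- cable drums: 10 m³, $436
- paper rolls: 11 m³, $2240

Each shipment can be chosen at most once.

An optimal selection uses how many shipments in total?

7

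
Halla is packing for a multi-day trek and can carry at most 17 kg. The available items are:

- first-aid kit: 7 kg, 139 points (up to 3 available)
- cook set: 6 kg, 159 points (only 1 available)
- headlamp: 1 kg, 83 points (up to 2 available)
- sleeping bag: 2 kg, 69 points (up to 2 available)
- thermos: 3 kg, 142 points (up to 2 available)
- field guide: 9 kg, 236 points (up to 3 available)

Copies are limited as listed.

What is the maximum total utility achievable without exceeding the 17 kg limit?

686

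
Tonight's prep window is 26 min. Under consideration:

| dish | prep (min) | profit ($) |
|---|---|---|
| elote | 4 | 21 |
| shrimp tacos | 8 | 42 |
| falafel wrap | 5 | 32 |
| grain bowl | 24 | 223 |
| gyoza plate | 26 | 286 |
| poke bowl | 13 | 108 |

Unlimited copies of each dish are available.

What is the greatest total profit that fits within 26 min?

286

By profit per min: gyoza plate 11.00, grain bowl 9.29, poke bowl 8.31 lead.
Gyoza plate uses 26 of the 26 min and totals 286.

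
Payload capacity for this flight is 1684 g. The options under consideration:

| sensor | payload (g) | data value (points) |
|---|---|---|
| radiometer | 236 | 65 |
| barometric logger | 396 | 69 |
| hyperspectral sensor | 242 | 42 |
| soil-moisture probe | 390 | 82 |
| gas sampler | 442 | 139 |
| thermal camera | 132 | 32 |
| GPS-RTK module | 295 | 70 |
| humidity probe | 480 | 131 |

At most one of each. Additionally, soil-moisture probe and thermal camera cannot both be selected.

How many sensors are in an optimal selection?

Optimal total is 437.
For example radiometer + gas sampler + thermal camera + GPS-RTK module + humidity probe achieves it, using 1585 g.
Any selection reaching 437 contains exactly 5 sensors.

5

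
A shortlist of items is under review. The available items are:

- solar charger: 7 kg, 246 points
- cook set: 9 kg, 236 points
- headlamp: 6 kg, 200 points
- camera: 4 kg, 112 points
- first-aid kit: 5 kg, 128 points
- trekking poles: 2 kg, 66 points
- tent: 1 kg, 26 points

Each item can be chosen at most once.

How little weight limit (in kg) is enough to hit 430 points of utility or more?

Need the lightest bundle worth ≥ 430.
Taking solar charger + headlamp gives 446 (≥ 430) for 13 kg.
Any bundle with less than 13 kg falls short of 430.

13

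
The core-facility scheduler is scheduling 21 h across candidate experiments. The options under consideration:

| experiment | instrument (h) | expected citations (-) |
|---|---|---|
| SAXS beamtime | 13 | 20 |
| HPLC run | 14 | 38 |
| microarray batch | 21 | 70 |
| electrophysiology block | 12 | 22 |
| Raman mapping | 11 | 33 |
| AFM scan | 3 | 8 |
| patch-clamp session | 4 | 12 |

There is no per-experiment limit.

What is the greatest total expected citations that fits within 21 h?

70

The ratio ordering already packs tightly: microarray batch, 21 h, 70.
No other feasible combination exceeds 70.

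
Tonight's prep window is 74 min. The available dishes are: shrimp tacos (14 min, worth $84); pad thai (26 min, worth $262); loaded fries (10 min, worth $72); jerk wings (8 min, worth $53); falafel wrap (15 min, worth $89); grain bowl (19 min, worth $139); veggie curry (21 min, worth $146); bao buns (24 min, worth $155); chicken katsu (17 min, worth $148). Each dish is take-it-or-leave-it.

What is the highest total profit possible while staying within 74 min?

628

Greedy by ratio would take pad thai + loaded fries + grain bowl + chicken katsu: 72 min used, total 621.
The 19 min tied up in grain bowl is better spent on veggie curry — total rises to 628 (74 min).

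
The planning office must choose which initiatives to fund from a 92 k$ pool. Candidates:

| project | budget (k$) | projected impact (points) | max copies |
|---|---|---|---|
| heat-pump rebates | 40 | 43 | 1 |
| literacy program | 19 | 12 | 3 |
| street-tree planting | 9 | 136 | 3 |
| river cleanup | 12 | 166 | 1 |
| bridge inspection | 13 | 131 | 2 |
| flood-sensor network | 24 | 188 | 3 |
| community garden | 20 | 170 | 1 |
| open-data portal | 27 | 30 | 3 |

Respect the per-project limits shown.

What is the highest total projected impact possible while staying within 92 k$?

1024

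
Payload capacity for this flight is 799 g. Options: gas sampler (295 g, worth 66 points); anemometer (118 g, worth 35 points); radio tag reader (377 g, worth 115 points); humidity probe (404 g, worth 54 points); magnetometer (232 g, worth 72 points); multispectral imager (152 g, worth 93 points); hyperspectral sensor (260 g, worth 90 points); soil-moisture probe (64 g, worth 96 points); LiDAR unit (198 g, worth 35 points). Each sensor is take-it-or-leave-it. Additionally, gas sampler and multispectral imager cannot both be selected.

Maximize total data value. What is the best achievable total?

Density check — soil-moisture probe 1.50, multispectral imager 0.61, hyperspectral sensor 0.35, magnetometer 0.31 are the best per g.
Taking magnetometer + multispectral imager + hyperspectral sensor + soil-moisture probe: 708 g used, 351 in data value.

351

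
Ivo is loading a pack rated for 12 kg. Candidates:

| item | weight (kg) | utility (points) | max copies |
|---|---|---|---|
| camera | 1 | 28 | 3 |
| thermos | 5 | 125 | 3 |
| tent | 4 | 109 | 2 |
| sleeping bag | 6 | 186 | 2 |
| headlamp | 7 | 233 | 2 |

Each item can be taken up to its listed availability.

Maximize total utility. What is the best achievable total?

Filling by ratio: 3×camera + headlamp for 317, with 2 kg left unused.
Replace 3×camera and headlamp with 2×sleeping bag: the trade gains 55 net, giving 372 at 12 kg.
That's the maximum — no swap from here does better than 372.

372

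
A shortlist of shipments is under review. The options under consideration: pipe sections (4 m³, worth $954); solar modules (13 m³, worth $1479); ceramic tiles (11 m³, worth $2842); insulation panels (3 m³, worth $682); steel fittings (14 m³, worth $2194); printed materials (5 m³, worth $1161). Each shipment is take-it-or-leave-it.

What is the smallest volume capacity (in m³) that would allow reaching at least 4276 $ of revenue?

18

Look for the lowest-volume combination reaching 4276.
pipe sections + ceramic tiles + insulation panels reaches 4478 using 18 m³.
Any bundle with less than 18 m³ falls short of 4276.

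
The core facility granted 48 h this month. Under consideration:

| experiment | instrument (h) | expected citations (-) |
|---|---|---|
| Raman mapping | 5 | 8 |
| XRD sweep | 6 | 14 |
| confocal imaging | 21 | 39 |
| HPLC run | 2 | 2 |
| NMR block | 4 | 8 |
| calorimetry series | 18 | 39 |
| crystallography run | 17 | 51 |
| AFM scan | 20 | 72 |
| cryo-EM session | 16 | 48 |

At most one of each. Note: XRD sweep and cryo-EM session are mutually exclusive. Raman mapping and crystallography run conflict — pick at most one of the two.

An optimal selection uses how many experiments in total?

Optimal total is 145.
For example XRD sweep + NMR block + crystallography run + AFM scan achieves it, using 47 h.
Every optimal selection uses 4 experiments.

4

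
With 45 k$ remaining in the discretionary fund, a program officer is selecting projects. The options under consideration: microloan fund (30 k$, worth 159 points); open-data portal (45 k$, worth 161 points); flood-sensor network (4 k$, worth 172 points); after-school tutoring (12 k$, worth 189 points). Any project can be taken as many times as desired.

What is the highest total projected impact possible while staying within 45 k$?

1892

Best packing: 11×flood-sensor network — 44 k$, 1892 total.
Nothing else within 45 k$ beats 1892.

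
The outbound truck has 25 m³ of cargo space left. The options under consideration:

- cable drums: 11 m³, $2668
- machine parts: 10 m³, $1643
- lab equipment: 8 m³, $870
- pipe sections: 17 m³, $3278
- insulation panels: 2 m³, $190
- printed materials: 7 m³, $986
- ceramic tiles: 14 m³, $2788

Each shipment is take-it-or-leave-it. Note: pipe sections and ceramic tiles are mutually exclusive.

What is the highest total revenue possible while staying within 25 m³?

5456

Cable drums + ceramic tiles uses 25 of the 25 m³ and totals 5456.
Next best is cable drums + machine parts + insulation panels at 4501 (23 m³) — short by 955.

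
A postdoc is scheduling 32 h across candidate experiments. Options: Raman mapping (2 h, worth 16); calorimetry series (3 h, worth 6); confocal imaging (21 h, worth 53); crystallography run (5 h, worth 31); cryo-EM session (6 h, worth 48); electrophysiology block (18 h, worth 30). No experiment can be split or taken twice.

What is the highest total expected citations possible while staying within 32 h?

132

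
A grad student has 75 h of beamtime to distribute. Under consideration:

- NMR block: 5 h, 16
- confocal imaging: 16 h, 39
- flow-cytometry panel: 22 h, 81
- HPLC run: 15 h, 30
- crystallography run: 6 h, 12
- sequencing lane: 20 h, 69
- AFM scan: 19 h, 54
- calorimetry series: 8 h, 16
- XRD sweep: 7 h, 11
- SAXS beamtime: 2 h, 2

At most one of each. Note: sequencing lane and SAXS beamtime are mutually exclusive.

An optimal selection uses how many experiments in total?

5

Optimal total is 236.
One optimal bundle: NMR block + flow-cytometry panel + sequencing lane + AFM scan + calorimetry series (74 h).
Any selection reaching 236 contains exactly 5 experiments.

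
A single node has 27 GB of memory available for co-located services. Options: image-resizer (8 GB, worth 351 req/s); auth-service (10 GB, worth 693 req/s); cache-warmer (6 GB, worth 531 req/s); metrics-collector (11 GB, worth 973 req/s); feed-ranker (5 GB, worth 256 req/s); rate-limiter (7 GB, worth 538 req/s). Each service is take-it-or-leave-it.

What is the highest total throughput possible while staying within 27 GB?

Density check — cache-warmer 88.50, metrics-collector 88.45, rate-limiter 76.86 are the best per GB.
Filling by ratio: cache-warmer + metrics-collector + rate-limiter for 2042, with 3 GB left unused.
Dropping rate-limiter frees 7 GB; slotting in auth-service (10 GB) lifts the total to 2197 at 27 GB.

2197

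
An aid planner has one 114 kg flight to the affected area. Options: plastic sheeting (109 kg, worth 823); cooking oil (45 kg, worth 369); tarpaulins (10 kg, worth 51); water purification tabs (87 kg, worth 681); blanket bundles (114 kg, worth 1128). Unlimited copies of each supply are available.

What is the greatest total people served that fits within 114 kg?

1128

Blanket bundles uses 114 of the 114 kg and totals 1128.
No other feasible combination exceeds 1128.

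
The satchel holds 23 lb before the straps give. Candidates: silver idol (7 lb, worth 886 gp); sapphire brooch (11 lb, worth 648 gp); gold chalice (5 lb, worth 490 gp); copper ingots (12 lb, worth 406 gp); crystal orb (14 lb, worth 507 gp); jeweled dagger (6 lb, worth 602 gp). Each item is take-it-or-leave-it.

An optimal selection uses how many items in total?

3

Best achievable value is 2024.
For example silver idol + sapphire brooch + gold chalice achieves it, using 23 lb.
Any selection reaching 2024 contains exactly 3 items.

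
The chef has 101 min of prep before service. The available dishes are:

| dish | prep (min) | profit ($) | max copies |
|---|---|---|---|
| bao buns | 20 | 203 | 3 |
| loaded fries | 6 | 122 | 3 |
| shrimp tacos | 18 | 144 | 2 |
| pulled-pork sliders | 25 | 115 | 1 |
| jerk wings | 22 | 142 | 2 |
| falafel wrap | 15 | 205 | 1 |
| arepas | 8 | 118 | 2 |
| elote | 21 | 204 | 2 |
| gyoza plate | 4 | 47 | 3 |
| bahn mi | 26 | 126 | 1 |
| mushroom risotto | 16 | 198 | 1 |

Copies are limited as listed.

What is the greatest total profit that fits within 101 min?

1354

Filling by ratio: bao buns + 3×loaded fries + falafel wrap + 2×arepas + 3×gyoza plate + mushroom risotto for 1349, with 4 min left unused.
Replace mushroom risotto with bao buns: the trade gains 5 net, giving 1354 at 101 min.
No other feasible combination exceeds 1354.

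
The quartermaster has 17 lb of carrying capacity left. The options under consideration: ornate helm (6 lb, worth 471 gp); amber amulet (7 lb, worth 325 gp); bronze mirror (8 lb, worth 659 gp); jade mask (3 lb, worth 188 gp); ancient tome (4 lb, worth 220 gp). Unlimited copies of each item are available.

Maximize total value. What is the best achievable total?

1318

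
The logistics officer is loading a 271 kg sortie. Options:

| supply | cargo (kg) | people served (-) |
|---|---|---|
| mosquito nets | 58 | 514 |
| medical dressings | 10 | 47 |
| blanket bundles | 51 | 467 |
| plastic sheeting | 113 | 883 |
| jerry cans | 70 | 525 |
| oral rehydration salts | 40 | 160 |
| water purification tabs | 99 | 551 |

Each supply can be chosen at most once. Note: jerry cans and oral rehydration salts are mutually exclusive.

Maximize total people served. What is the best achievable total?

2024

Greedy by ratio would take mosquito nets + medical dressings + blanket bundles + plastic sheeting: 232 kg used, total 1911.
The 10 kg tied up in medical dressings is better spent on oral rehydration salts — total rises to 2024 (262 kg).
Every other selection either busts 271 kg or breaks a pairing rule or fails to beat 2024.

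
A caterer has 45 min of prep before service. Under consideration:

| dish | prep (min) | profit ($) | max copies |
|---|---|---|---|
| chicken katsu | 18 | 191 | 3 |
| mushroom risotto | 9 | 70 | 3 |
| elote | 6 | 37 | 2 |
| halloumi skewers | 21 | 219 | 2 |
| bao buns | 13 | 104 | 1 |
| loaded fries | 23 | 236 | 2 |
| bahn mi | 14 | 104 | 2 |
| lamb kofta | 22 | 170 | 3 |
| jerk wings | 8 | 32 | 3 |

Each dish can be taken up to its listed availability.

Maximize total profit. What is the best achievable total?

Density check — chicken katsu 10.61, halloumi skewers 10.43, loaded fries 10.26 are the best per min.
Taking the top-ratio dishes first gives 2×chicken katsu + mushroom risotto for 452 (45 min).
The 45 min tied up in 2×chicken katsu and mushroom risotto is better spent on halloumi skewers + loaded fries — total rises to 455 (44 min).
No other feasible combination exceeds 455.

455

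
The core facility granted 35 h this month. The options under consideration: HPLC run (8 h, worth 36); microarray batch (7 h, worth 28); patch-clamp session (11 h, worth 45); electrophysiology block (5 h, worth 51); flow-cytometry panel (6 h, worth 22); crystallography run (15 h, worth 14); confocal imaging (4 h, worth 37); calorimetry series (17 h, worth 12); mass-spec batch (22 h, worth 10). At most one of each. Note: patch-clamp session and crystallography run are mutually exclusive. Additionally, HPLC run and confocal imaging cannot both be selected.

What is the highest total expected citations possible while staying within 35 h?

By expected citations per h: electrophysiology block 10.20, confocal imaging 9.25, HPLC run 4.50 lead.
Microarray batch + patch-clamp session + electrophysiology block + flow-cytometry panel + confocal imaging uses 33 of the 35 h and totals 183.

183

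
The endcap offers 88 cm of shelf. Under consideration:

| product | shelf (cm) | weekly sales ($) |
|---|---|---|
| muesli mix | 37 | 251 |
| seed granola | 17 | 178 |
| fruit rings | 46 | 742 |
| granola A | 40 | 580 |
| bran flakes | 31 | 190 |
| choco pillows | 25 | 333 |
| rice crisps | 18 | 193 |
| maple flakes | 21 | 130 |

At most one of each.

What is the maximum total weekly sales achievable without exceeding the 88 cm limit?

Best packing: fruit rings + granola A — 86 cm, 1322 total.
No other feasible combination exceeds 1322.

1322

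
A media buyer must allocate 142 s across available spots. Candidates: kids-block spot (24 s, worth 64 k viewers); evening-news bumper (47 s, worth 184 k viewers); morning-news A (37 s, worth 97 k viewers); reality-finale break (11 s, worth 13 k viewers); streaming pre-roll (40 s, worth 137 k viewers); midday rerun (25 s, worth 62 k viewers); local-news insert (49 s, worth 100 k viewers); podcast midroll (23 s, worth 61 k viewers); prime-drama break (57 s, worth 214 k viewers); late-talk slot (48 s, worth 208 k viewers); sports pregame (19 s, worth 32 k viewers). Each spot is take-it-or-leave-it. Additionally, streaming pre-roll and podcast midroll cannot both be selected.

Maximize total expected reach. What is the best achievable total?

Evening-news bumper + streaming pre-roll + late-talk slot uses 135 of the 142 s and totals 529.
No other feasible combination exceeds 529.

529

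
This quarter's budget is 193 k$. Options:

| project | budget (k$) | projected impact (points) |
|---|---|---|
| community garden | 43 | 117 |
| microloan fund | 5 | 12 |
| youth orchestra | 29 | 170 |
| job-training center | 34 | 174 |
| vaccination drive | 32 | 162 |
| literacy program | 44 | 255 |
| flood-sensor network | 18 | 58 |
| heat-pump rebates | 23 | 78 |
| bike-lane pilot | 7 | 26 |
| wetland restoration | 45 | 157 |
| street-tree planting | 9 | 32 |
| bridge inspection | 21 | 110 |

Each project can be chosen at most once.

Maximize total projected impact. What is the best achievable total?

981

Density check — youth orchestra 5.86, literacy program 5.80, bridge inspection 5.24, job-training center 5.12 are the best per k$.
A density-first pass picks microloan fund + youth orchestra + job-training center + vaccination drive + literacy program + bike-lane pilot + street-tree planting + bridge inspection — 941 at 181 k$.
Replace microloan fund and bike-lane pilot with heat-pump rebates: the trade gains 40 net, giving 981 at 192 k$.
An exhaustive check of the 4096 subsets confirms 981.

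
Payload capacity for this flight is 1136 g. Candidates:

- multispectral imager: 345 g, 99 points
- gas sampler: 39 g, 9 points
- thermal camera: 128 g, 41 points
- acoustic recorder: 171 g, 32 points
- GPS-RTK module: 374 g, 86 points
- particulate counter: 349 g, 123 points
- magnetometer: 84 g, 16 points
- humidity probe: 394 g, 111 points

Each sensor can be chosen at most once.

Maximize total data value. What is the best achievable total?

342

Taking the top-ratio sensors first gives multispectral imager + gas sampler + thermal camera + acoustic recorder + particulate counter + magnetometer for 320 (1116 g).
Dropping thermal camera and acoustic recorder and magnetometer frees 383 g; slotting in humidity probe (394 g) lifts the total to 342 at 1127 g.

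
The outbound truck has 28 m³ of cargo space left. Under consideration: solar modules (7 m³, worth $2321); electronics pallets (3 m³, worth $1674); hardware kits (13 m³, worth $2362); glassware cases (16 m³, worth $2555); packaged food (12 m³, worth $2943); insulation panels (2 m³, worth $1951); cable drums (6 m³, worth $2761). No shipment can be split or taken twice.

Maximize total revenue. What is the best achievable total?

By revenue per m³: insulation panels 975.50, electronics pallets 558.00, cable drums 460.17 lead.
Filling by ratio: solar modules + electronics pallets + insulation panels + cable drums for 8707, with 10 m³ left unused.
Dropping electronics pallets frees 3 m³; slotting in packaged food (12 m³) lifts the total to 9976 at 27 m³.
Runner-up solar modules + electronics pallets + packaged food + cable drums tops out at 9699.

9976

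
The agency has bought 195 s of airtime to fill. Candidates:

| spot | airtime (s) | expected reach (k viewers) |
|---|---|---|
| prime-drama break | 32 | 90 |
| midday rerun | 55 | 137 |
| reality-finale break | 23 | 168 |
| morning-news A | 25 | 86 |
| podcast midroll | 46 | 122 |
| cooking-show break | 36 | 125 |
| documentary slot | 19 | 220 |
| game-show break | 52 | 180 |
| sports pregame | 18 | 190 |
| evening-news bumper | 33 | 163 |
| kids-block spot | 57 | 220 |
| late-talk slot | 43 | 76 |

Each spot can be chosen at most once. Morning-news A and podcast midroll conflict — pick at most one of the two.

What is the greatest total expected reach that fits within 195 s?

1086

Best packing: reality-finale break + cooking-show break + documentary slot + sports pregame + evening-news bumper + kids-block spot — 186 s, 1086 total.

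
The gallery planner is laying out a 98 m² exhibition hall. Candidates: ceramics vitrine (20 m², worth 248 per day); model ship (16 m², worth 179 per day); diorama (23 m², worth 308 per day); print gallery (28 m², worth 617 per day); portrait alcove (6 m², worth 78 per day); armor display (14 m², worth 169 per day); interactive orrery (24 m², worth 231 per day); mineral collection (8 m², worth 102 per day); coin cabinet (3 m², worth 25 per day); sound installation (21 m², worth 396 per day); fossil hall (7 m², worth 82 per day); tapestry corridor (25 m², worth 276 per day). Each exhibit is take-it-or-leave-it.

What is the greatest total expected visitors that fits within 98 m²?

Greedy by ratio would take diorama + print gallery + portrait alcove + mineral collection + coin cabinet + sound installation + fossil hall: 96 m² used, total 1608.
Dropping mineral collection and coin cabinet and fossil hall frees 18 m²; slotting in ceramics vitrine (20 m²) lifts the total to 1647 at 98 m².

1647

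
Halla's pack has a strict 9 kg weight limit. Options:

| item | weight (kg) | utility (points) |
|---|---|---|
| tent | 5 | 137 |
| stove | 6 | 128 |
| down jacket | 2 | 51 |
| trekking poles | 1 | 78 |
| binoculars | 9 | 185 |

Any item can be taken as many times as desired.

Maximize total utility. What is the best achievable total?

The ratio ordering already packs tightly: 9×trekking poles, 9 kg, 702.
Every other selection either busts 9 kg or fails to beat 702.

702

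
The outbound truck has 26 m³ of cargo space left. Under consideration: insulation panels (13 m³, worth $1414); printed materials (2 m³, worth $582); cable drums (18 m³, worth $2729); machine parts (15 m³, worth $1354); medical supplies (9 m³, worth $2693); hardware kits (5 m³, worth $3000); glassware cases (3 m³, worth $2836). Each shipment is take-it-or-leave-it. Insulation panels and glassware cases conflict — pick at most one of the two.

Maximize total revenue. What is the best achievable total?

9111

Best packing: printed materials + medical supplies + hardware kits + glassware cases — 19 m³, 9111 total.
Runner-up cable drums + hardware kits + glassware cases tops out at 8565.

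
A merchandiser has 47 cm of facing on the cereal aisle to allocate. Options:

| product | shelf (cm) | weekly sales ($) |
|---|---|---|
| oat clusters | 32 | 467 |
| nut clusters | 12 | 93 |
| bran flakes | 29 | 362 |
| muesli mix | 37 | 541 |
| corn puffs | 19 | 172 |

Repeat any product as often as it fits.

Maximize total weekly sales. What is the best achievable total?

560

Greedy by ratio would take muesli mix: 37 cm used, total 541.
Dropping muesli mix frees 37 cm; slotting in oat clusters + nut clusters (44 cm) lifts the total to 560 at 44 cm.
Nothing else within 47 cm beats 560.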